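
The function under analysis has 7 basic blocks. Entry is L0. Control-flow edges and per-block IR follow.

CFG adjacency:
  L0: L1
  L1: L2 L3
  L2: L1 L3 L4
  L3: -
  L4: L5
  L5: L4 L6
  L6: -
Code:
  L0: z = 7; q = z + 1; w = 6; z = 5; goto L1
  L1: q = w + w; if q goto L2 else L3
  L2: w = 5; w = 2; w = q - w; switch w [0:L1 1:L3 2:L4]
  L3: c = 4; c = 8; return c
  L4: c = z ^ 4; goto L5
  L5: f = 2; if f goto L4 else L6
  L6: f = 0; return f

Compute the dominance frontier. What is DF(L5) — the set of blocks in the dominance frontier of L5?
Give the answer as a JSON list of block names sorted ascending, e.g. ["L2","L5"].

idom tree: L1←L0 L2←L1 L3←L1 L4←L2 L5←L4 L6←L5
Dom∩ at merges:
  L1: preds {L0,L2}: {L0} ∩ {L0,L1,L2} = {L0}; idom=L0
  L3: preds {L1,L2}: {L0,L1} ∩ {L0,L1,L2} = {L0,L1}; idom=L1
  L4: preds {L2,L5}: {L0,L1,L2} ∩ {L0,L1,L2,L4,L5} = {L0,L1,L2}; idom=L2

Frontier:
  L1←L0: walk · to L0
  L1←L2: walk L2→L1 to L0
  L3←L1: walk · to L1
  L3←L2: walk L2 to L1
  L4←L2: walk · to L2
  L4←L5: walk L5→L4 to L2
  DF(L0)=∅
  DF(L1)={L1}
  DF(L2)={L1,L3}
  DF(L3)=∅
  DF(L4)={L4}
  DF(L5)={L4}
  DF(L6)=∅

DF(L5) = ["L4"]

Answer: ["L4"]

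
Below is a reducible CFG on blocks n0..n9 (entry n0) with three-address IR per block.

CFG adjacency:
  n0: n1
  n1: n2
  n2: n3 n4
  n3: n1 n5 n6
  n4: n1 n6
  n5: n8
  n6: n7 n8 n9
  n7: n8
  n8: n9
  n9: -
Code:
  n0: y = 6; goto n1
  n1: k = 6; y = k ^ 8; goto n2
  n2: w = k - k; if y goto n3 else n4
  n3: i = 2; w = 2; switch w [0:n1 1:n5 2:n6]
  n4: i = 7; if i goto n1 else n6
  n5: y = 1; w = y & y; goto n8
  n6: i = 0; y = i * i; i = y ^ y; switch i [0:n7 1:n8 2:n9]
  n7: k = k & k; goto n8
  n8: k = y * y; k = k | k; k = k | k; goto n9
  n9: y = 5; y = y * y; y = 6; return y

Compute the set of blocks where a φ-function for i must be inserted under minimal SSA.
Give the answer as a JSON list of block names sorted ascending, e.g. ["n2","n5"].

Answer: ["n1", "n6", "n8", "n9"]

Derivation:
idom tree: n1←n0 n2←n1 n3←n2 n4←n2 n5←n3 n6←n2 n7←n6 n8←n2 n9←n2
Dom at joins:
  n1: preds {n0,n3,n4}: {n0} ∩ {n0,n1,n2,n3} ∩ {n0,n1,n2,n4} = {n0}; idom=n0
  n6: preds {n3,n4}: {n0,n1,n2,n3} ∩ {n0,n1,n2,n4} = {n0,n1,n2}; idom=n2
  n8: preds {n5,n6,n7}: {n0,n1,n2,n3,n5} ∩ {n0,n1,n2,n6} ∩ {n0,n1,n2,n6,n7} = {n0,n1,n2}; idom=n2
  n9: preds {n6,n8}: {n0,n1,n2,n6} ∩ {n0,n1,n2,n8} = {n0,n1,n2}; idom=n2

Frontier:
  n1←n0: walk · to n0
  n1←n3: walk n3→n2→n1 to n0
  n1←n4: walk n4→n2→n1 to n0
  n6←n3: walk n3 to n2
  n6←n4: walk n4 to n2
  n8←n5: walk n5→n3 to n2
  n8←n6: walk n6 to n2
  n8←n7: walk n7→n6 to n2
  n9←n6: walk n6 to n2
  n9←n8: walk n8 to n2
  n0 → ∅
  n1 → {n1}
  n2 → {n1}
  n3 → {n1,n6,n8}
  n4 → {n1,n6}
  n5 → {n8}
  n6 → {n8,n9}
  n7 → {n8}
  n8 → {n9}
  n9 → ∅

φ for i: defs {n3,n4,n6}
  DF⁺ = {n1,n6,n8,n9}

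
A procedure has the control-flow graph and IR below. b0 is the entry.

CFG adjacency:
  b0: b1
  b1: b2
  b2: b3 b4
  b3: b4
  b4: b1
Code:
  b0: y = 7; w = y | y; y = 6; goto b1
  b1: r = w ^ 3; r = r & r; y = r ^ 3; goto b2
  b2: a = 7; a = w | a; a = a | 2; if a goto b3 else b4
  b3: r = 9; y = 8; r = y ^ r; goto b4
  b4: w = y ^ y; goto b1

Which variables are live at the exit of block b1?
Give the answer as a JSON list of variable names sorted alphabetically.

Answer: ["w", "y"]

Analysis:
Block summaries:
  b0: {w,y} / ∅
  b1: {r,y} / {w}
  b2: {a} / {w}
  b3: {r,y} / ∅
  b4: {w} / {y}

Backward fixpoint:
  live b0: ∅→{w}
  live b1: {w}→{w,y}
  live b2: {w,y}→{y}
  live b3: ∅→{y}
  live b4: {y}→{w}

live-out(b1) = ["w", "y"]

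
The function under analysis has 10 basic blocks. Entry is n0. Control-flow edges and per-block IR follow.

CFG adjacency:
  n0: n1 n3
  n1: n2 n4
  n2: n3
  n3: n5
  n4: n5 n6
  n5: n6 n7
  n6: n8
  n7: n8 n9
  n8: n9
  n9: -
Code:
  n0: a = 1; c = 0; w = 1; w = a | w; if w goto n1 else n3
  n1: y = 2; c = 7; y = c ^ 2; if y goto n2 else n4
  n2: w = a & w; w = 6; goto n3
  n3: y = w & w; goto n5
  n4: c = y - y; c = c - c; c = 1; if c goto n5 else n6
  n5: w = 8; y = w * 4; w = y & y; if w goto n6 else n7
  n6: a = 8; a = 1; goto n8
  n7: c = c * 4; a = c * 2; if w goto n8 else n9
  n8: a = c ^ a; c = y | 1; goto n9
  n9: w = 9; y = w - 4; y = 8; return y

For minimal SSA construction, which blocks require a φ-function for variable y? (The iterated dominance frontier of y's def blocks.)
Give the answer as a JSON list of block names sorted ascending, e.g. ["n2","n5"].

idom tree: n1←n0 n2←n1 n3←n0 n4←n1 n5←n0 n6←n0 n7←n5 n8←n0 n9←n0
Join-block Dom:
  n3: preds {n0,n2}: {n0} ∩ {n0,n1,n2} = {n0}; idom=n0
  n5: preds {n3,n4}: {n0,n3} ∩ {n0,n1,n4} = {n0}; idom=n0
  n6: preds {n4,n5}: {n0,n1,n4} ∩ {n0,n5} = {n0}; idom=n0
  n8: preds {n6,n7}: {n0,n6} ∩ {n0,n5,n7} = {n0}; idom=n0
  n9: preds {n7,n8}: {n0,n5,n7} ∩ {n0,n8} = {n0}; idom=n0

Frontier:
  join n3 pred n0: · stop@n0
  join n3 pred n2: n2→n1 stop@n0
  join n5 pred n3: n3 stop@n0
  join n5 pred n4: n4→n1 stop@n0
  join n6 pred n4: n4→n1 stop@n0
  join n6 pred n5: n5 stop@n0
  join n8 pred n6: n6 stop@n0
  join n8 pred n7: n7→n5 stop@n0
  join n9 pred n7: n7→n5 stop@n0
  join n9 pred n8: n8 stop@n0
  DF(n0)=∅
  DF(n1)={n3,n5,n6}
  DF(n2)={n3}
  DF(n3)={n5}
  DF(n4)={n5,n6}
  DF(n5)={n6,n8,n9}
  DF(n6)={n8}
  DF(n7)={n8,n9}
  DF(n8)={n9}
  DF(n9)=∅

φ for y: defs {n1,n3,n5,n9}
  DF⁺ = {n3,n5,n6,n8,n9}

Answer: ["n3", "n5", "n6", "n8", "n9"]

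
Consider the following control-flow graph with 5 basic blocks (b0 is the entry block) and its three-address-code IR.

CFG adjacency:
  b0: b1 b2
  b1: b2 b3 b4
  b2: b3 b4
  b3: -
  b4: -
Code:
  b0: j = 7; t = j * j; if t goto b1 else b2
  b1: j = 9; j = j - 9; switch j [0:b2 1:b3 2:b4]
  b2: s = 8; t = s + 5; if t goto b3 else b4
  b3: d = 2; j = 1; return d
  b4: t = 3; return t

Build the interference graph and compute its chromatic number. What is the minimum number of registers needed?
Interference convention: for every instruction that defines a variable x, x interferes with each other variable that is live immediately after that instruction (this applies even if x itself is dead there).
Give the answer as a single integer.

def/use:
  b0: {j,t} / ∅
  b1: {j} / ∅
  b2: {s,t} / ∅
  b3: {d,j} / ∅
  b4: {t} / ∅

Backward fixpoint:
  b0 li=∅ lo=∅
  b1 li=∅ lo=∅
  b2 li=∅ lo=∅
  b3 li=∅ lo=∅
  b4 li=∅ lo=∅

Conflict graph:
  d: {j}
  j: {d}
  s: ∅
  t: ∅

Chromatic number:
  {d,j} pairwise interfere (2-clique) ⇒ χ ≥ 2
  2-colouring: R0={d,s,t}  R1={j}
  χ = 2

Answer: 2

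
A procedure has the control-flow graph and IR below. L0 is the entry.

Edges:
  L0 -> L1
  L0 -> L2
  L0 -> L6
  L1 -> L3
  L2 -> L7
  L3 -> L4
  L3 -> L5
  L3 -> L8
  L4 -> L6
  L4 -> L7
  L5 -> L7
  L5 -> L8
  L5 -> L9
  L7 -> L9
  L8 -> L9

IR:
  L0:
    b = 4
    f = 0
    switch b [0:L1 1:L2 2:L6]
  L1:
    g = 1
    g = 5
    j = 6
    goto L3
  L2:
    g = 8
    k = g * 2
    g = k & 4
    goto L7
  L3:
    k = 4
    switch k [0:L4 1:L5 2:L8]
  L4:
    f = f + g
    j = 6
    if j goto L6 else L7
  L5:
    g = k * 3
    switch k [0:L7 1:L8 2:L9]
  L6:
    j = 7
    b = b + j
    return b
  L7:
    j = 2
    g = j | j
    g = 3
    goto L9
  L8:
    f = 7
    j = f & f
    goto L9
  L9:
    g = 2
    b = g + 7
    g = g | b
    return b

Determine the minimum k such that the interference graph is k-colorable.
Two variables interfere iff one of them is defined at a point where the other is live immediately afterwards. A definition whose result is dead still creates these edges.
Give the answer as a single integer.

Block summaries:
  L0: {b,f} / ∅
  L1: {g,j} / ∅
  L2: {g,k} / ∅
  L3: {k} / ∅
  L4: {f,j} / {f,g}
  L5: {g} / {k}
  L6: {b,j} / {b}
  L7: {g,j} / ∅
  L8: {f,j} / ∅
  L9: {b,g} / ∅

Backward fixpoint:
  L0: in=∅ out={b,f}
  L1: in={b,f} out={b,f,g}
  L2: in=∅ out=∅
  L3: in={b,f,g} out={b,f,g,k}
  L4: in={b,f,g} out={b}
  L5: in={k} out=∅
  L6: in={b} out=∅
  L7: in=∅ out=∅
  L8: in=∅ out=∅
  L9: in=∅ out=∅

Conflict graph:
  b: {f,g,j,k}
  f: {b,g,j,k}
  g: {b,f,j,k}
  j: {b,f,g}
  k: {b,f,g}

Colouring:
  lower bound: {b,f,g,j} mutually conflict ⇒ χ ≥ 4
  4-colouring: r0={b}  r1={f}  r2={g}  r3={j,k}
  χ = 4

Answer: 4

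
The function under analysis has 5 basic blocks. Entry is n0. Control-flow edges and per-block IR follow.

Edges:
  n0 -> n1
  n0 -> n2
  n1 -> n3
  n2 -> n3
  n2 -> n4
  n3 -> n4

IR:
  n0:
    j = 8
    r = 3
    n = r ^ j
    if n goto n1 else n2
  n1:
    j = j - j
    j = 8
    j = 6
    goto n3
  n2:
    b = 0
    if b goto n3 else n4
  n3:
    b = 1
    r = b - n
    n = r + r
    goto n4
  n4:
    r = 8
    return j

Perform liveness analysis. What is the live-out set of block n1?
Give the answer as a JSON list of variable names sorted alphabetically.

Block summaries:
  n0 def {j,n,r} use ∅
  n1 def {j} use {j}
  n2 def {b} use ∅
  n3 def {b,n,r} use {n}
  n4 def {r} use {j}

Live sets:
  n0 li=∅ lo={j,n}
  n1 li={j,n} lo={j,n}
  n2 li={j,n} lo={j,n}
  n3 li={j,n} lo={j}
  n4 li={j} lo=∅

live-out(n1) = ["j", "n"]

Answer: ["j", "n"]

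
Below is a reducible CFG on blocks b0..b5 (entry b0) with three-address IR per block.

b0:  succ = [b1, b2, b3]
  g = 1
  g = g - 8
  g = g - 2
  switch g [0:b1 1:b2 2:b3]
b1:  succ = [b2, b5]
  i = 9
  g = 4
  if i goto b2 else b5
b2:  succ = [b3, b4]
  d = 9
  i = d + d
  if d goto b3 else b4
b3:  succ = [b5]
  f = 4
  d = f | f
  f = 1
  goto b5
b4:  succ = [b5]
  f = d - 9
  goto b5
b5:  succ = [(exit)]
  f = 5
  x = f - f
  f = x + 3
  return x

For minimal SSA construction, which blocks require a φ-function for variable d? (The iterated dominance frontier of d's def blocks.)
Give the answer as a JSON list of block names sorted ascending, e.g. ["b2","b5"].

idom tree: b1←b0 b2←b0 b3←b0 b4←b2 b5←b0
Join-block Dom:
  b2: preds {b0,b1}: {b0} ∩ {b0,b1} = {b0}; idom=b0
  b3: preds {b0,b2}: {b0} ∩ {b0,b2} = {b0}; idom=b0
  b5: preds {b1,b3,b4}: {b0,b1} ∩ {b0,b3} ∩ {b0,b2,b4} = {b0}; idom=b0

Frontier:
  b2←b0: walk · to b0
  b2←b1: walk b1 to b0
  b3←b0: walk · to b0
  b3←b2: walk b2 to b0
  b5←b1: walk b1 to b0
  b5←b3: walk b3 to b0
  b5←b4: walk b4→b2 to b0
  DF(b0)=∅
  DF(b1)={b2,b5}
  DF(b2)={b3,b5}
  DF(b3)={b5}
  DF(b4)={b5}
  DF(b5)=∅

φ for d: defs {b2,b3}
  DF⁺ = {b3,b5}

Answer: ["b3", "b5"]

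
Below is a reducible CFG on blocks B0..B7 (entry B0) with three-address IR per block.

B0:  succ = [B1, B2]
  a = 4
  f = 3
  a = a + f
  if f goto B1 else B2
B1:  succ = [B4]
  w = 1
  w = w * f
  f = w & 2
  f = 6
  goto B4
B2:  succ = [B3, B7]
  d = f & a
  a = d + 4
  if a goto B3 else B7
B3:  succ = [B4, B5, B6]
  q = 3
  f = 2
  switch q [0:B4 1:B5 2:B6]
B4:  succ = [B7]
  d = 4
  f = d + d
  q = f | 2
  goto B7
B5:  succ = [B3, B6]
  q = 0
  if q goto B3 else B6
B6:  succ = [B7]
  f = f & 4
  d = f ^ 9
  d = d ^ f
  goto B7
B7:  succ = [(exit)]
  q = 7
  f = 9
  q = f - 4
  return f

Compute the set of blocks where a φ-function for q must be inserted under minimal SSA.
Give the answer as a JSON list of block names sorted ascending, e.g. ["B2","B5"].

Answer: ["B3", "B4", "B6", "B7"]

Working:
idom tree: B1←B0 B2←B0 B3←B2 B4←B0 B5←B3 B6←B3 B7←B0
Dom at joins:
  B3: preds {B2,B5}: {B0,B2} ∩ {B0,B2,B3,B5} = {B0,B2}; idom=B2
  B4: preds {B1,B3}: {B0,B1} ∩ {B0,B2,B3} = {B0}; idom=B0
  B6: preds {B3,B5}: {B0,B2,B3} ∩ {B0,B2,B3,B5} = {B0,B2,B3}; idom=B3
  B7: preds {B2,B4,B6}: {B0,B2} ∩ {B0,B4} ∩ {B0,B2,B3,B6} = {B0}; idom=B0

DF walk-up:
  B3←B2: walk · to B2
  B3←B5: walk B5→B3 to B2
  B4←B1: walk B1 to B0
  B4←B3: walk B3→B2 to B0
  B6←B3: walk · to B3
  B6←B5: walk B5 to B3
  B7←B2: walk B2 to B0
  B7←B4: walk B4 to B0
  B7←B6: walk B6→B3→B2 to B0
  B0: DF=∅
  B1: DF={B4}
  B2: DF={B4,B7}
  B3: DF={B3,B4,B7}
  B4: DF={B7}
  B5: DF={B3,B6}
  B6: DF={B7}
  B7: DF=∅

φ for q: defs {B3,B4,B5,B7}
  DF⁺ = {B3,B4,B6,B7}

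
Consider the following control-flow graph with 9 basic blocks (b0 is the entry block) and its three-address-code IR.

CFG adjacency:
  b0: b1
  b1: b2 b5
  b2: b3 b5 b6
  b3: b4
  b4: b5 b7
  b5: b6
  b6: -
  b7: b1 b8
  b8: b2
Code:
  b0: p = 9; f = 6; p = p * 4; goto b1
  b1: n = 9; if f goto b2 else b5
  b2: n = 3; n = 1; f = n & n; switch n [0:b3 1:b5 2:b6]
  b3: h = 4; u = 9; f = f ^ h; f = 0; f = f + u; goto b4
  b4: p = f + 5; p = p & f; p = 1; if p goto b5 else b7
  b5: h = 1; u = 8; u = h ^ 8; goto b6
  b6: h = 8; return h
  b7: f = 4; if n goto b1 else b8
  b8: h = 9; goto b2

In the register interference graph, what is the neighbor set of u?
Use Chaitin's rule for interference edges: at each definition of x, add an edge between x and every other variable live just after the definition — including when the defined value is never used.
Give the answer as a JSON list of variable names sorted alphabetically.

Answer: ["f", "h", "n"]

Derivation:
def/use:
  b0: def={f,p} ue=∅
  b1: def={n} ue={f}
  b2: def={f,n} ue=∅
  b3: def={f,h,u} ue={f}
  b4: def={p} ue={f}
  b5: def={h,u} ue=∅
  b6: def={h} ue=∅
  b7: def={f} ue={n}
  b8: def={h} ue=∅

Backward fixpoint:
  live b0: ∅→{f}
  live b1: {f}→∅
  live b2: ∅→{f,n}
  live b3: {f,n}→{f,n}
  live b4: {f,n}→{n}
  live b5: ∅→∅
  live b6: ∅→∅
  live b7: {n}→{f}
  live b8: ∅→∅

Interference:
  f — {h,n,p,u}
  h — {f,n,u}
  n — {f,h,p,u}
  p — {f,n}
  u — {f,h,n}

N(u) = ["f", "h", "n"]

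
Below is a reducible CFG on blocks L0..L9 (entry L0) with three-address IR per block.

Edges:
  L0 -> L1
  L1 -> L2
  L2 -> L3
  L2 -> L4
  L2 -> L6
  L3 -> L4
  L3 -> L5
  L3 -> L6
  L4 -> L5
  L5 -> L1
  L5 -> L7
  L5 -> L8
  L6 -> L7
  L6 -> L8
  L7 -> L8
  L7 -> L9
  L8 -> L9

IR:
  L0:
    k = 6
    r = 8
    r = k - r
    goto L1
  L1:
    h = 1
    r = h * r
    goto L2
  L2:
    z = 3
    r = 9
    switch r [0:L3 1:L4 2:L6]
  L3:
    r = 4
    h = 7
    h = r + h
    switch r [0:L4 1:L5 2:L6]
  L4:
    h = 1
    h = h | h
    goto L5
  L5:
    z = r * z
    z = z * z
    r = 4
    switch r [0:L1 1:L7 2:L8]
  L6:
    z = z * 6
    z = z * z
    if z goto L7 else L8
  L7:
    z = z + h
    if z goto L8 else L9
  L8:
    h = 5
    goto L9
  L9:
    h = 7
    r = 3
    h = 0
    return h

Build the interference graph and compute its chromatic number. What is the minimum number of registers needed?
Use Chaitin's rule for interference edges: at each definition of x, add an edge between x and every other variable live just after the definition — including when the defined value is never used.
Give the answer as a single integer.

Answer: 3

Analysis:
def/use:
  L0 def {k,r} use ∅
  L1 def {h,r} use {r}
  L2 def {r,z} use ∅
  L3 def {h,r} use ∅
  L4 def {h} use ∅
  L5 def {r,z} use {r,z}
  L6 def {z} use {z}
  L7 def {z} use {h,z}
  L8 def {h} use ∅
  L9 def {h,r} use ∅

Backward fixpoint:
  L0 li=∅ lo={r}
  L1 li={r} lo={h}
  L2 li={h} lo={h,r,z}
  L3 li={z} lo={h,r,z}
  L4 li={r,z} lo={h,r,z}
  L5 li={h,r,z} lo={h,r,z}
  L6 li={h,z} lo={h,z}
  L7 li={h,z} lo=∅
  L8 li=∅ lo=∅
  L9 li=∅ lo=∅

Interference:
  h: {r,z}
  k: {r}
  r: {h,k,z}
  z: {h,r}

Chromatic number:
  clique {h,r,z} ⇒ need ≥ 3
  3-colouring: r0={r}  r1={h,k}  r2={z}
  χ = 3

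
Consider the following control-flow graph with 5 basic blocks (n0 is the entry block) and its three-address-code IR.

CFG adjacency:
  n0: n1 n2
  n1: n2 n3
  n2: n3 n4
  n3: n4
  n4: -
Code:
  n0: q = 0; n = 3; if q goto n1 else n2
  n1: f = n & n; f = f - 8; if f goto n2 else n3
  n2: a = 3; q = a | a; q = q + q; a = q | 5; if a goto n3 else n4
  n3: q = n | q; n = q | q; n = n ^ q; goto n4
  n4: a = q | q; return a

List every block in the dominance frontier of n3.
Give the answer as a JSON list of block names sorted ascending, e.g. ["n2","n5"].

idom tree: n1←n0 n2←n0 n3←n0 n4←n0
Dom∩ at merges:
  n2: preds {n0,n1}: {n0} ∩ {n0,n1} = {n0}; idom=n0
  n3: preds {n1,n2}: {n0,n1} ∩ {n0,n2} = {n0}; idom=n0
  n4: preds {n2,n3}: {n0,n2} ∩ {n0,n3} = {n0}; idom=n0

DF derivation:
  join n2 pred n0: · stop@n0
  join n2 pred n1: n1 stop@n0
  join n3 pred n1: n1 stop@n0
  join n3 pred n2: n2 stop@n0
  join n4 pred n2: n2 stop@n0
  join n4 pred n3: n3 stop@n0
  n0: DF=∅
  n1: DF={n2,n3}
  n2: DF={n3,n4}
  n3: DF={n4}
  n4: DF=∅

DF(n3) = ["n4"]

Answer: ["n4"]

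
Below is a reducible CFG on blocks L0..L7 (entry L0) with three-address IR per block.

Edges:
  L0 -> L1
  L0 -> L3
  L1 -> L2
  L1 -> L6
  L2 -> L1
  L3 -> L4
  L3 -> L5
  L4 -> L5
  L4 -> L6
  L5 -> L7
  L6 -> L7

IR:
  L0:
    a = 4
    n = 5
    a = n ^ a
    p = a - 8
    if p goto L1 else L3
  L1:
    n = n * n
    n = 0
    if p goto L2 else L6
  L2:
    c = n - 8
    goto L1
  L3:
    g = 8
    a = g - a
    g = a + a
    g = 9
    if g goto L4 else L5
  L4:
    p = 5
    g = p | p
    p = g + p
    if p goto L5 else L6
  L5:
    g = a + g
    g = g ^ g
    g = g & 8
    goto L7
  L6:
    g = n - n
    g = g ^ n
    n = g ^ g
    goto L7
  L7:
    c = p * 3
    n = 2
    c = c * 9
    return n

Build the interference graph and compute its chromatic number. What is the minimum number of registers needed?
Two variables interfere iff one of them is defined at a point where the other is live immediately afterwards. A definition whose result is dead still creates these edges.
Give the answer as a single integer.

Answer: 4

Derivation:
Block summaries:
  L0 def {a,n,p} use ∅
  L1 def {n} use {n,p}
  L2 def {c} use {n}
  L3 def {a,g} use {a}
  L4 def {g,p} use ∅
  L5 def {g} use {a,g}
  L6 def {g,n} use {n}
  L7 def {c,n} use {p}

Liveness:
  L0 li=∅ lo={a,n,p}
  L1 li={n,p} lo={n,p}
  L2 li={n,p} lo={n,p}
  L3 li={a,n,p} lo={a,g,n,p}
  L4 li={a,n} lo={a,g,n,p}
  L5 li={a,g,p} lo={p}
  L6 li={n,p} lo={p}
  L7 li={p} lo=∅

Interference:
  a↔{g,n,p}
  c↔{n,p}
  g↔{a,n,p}
  n↔{a,c,g,p}
  p↔{a,c,g,n}

Registers:
  {a,g,n,p} pairwise interfere (4-clique) ⇒ χ ≥ 4
  4-colouring: r0={n}  r1={p}  r2={a,c}  r3={g}
  χ = 4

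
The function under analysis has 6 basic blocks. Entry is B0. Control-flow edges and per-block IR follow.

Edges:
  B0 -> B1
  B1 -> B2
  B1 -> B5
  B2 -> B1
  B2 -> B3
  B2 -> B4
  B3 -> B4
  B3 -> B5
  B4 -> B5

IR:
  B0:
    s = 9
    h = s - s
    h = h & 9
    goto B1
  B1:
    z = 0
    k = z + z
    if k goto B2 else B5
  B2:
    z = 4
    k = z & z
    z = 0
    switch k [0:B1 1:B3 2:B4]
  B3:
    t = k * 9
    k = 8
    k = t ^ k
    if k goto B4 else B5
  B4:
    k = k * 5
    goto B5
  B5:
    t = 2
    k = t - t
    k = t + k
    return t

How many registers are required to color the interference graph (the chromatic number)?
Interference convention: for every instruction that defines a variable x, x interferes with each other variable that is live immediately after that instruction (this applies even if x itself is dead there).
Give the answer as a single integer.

Answer: 2

Analysis:
def/use:
  B0: {h,s} / ∅
  B1: {k,z} / ∅
  B2: {k,z} / ∅
  B3: {k,t} / {k}
  B4: {k} / {k}
  B5: {k,t} / ∅

Liveness:
  B0 li=∅ lo=∅
  B1 li=∅ lo=∅
  B2 li=∅ lo={k}
  B3 li={k} lo={k}
  B4 li={k} lo=∅
  B5 li=∅ lo=∅

Conflict graph:
  h: ∅
  k: {t,z}
  s: ∅
  t: {k}
  z: {k}

Colouring:
  lower bound: {k,t} mutually conflict ⇒ χ ≥ 2
  assign h→c0 k→c0 s→c0 t→c1 z→c1 — no edge inside a register ⇒ χ ≤ 2
  χ = 2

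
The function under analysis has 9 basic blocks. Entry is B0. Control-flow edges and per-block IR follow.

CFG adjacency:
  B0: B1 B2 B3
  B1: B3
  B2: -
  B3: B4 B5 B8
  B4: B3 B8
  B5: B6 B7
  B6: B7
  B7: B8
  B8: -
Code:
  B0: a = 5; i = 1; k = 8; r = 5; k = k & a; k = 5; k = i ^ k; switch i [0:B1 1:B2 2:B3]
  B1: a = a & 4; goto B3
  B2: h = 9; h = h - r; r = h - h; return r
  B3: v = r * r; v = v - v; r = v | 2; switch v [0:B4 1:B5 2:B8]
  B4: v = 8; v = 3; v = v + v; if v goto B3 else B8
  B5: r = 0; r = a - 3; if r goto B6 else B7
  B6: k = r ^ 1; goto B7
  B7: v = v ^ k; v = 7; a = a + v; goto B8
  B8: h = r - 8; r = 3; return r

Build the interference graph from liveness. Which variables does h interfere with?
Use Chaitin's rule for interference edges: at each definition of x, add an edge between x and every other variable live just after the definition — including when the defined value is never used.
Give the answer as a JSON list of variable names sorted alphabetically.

Answer: ["r"]

Derivation:
def/use:
  B0: {a,i,k,r} / ∅
  B1: {a} / {a}
  B2: {h,r} / {r}
  B3: {r,v} / {r}
  B4: {v} / ∅
  B5: {r} / {a}
  B6: {k} / {r}
  B7: {a,v} / {a,k,v}
  B8: {h,r} / {r}

Live sets:
  B0: in=∅ out={a,k,r}
  B1: in={a,k,r} out={a,k,r}
  B2: in={r} out=∅
  B3: in={a,k,r} out={a,k,r,v}
  B4: in={a,k,r} out={a,k,r}
  B5: in={a,k,v} out={a,k,r,v}
  B6: in={a,r,v} out={a,k,r,v}
  B7: in={a,k,r,v} out={r}
  B8: in={r} out=∅

Interfere edges:
  a↔{i,k,r,v}
  h↔{r}
  i↔{a,k,r}
  k↔{a,i,r,v}
  r↔{a,h,i,k,v}
  v↔{a,k,r}

N(h) = ["r"]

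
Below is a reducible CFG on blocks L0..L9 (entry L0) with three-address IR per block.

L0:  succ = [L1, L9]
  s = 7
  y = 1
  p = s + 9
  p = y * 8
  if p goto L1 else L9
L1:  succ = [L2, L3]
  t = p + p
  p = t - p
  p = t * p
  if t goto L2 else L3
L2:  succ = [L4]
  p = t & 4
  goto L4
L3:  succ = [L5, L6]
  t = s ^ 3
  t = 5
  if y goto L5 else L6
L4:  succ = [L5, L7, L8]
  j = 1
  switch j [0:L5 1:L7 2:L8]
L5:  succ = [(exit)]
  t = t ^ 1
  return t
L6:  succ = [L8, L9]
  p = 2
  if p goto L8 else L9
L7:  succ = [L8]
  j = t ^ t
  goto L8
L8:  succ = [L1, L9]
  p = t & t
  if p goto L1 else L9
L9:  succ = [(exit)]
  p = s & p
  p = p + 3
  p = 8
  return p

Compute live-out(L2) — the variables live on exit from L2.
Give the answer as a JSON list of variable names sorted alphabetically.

def/use:
  L0: def={p,s,y} ue=∅
  L1: def={p,t} ue={p}
  L2: def={p} ue={t}
  L3: def={t} ue={s,y}
  L4: def={j} ue=∅
  L5: def={t} ue={t}
  L6: def={p} ue=∅
  L7: def={j} ue={t}
  L8: def={p} ue={t}
  L9: def={p} ue={p,s}

Liveness:
  live L0: ∅→{p,s,y}
  live L1: {p,s,y}→{s,t,y}
  live L2: {s,t,y}→{s,t,y}
  live L3: {s,y}→{s,t,y}
  live L4: {s,t,y}→{s,t,y}
  live L5: {t}→∅
  live L6: {s,t,y}→{p,s,t,y}
  live L7: {s,t,y}→{s,t,y}
  live L8: {s,t,y}→{p,s,y}
  live L9: {p,s}→∅

live-out(L2) = ["s", "t", "y"]

Answer: ["s", "t", "y"]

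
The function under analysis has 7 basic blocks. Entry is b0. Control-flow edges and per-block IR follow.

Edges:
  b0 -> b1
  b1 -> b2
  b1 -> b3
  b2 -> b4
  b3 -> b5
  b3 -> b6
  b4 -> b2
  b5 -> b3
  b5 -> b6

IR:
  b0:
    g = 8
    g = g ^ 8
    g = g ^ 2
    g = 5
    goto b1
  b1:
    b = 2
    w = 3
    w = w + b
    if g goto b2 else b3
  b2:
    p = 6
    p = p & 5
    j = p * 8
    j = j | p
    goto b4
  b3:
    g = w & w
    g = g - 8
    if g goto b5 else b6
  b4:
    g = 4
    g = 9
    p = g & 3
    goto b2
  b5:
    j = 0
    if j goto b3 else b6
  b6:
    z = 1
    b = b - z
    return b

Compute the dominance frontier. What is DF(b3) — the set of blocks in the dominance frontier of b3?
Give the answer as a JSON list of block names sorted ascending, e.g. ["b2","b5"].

Answer: ["b3"]

Working:
idom tree: b1←b0 b2←b1 b3←b1 b4←b2 b5←b3 b6←b3
Dom∩ at merges:
  b2: preds {b1,b4}: {b0,b1} ∩ {b0,b1,b2,b4} = {b0,b1}; idom=b1
  b3: preds {b1,b5}: {b0,b1} ∩ {b0,b1,b3,b5} = {b0,b1}; idom=b1
  b6: preds {b3,b5}: {b0,b1,b3} ∩ {b0,b1,b3,b5} = {b0,b1,b3}; idom=b3

Frontier:
  join b2 pred b1: · stop@b1
  join b2 pred b4: b4→b2 stop@b1
  join b3 pred b1: · stop@b1
  join b3 pred b5: b5→b3 stop@b1
  join b6 pred b3: · stop@b3
  join b6 pred b5: b5 stop@b3
  b0 → ∅
  b1 → ∅
  b2 → {b2}
  b3 → {b3}
  b4 → {b2}
  b5 → {b3,b6}
  b6 → ∅

DF(b3) = ["b3"]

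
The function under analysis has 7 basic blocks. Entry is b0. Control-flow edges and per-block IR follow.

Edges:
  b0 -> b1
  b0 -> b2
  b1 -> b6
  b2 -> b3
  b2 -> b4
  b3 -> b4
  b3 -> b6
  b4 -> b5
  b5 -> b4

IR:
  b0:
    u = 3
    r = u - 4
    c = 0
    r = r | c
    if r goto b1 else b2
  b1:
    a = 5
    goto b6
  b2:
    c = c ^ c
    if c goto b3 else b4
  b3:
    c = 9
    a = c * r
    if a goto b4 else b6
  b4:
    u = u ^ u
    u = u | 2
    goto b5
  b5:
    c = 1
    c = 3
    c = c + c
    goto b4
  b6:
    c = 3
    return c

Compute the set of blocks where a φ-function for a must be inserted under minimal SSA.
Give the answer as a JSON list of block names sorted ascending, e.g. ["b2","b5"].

Answer: ["b4", "b6"]

Working:
idom tree: b1←b0 b2←b0 b3←b2 b4←b2 b5←b4 b6←b0
Dom at joins:
  b4: preds {b2,b3,b5}: {b0,b2} ∩ {b0,b2,b3} ∩ {b0,b2,b4,b5} = {b0,b2}; idom=b2
  b6: preds {b1,b3}: {b0,b1} ∩ {b0,b2,b3} = {b0}; idom=b0

DF walk-up:
  b4←b2: walk · to b2
  b4←b3: walk b3 to b2
  b4←b5: walk b5→b4 to b2
  b6←b1: walk b1 to b0
  b6←b3: walk b3→b2 to b0
  b0: DF=∅
  b1: DF={b6}
  b2: DF={b6}
  b3: DF={b4,b6}
  b4: DF={b4}
  b5: DF={b4}
  b6: DF=∅

φ for a: defs {b1,b3}
  DF⁺ = {b4,b6}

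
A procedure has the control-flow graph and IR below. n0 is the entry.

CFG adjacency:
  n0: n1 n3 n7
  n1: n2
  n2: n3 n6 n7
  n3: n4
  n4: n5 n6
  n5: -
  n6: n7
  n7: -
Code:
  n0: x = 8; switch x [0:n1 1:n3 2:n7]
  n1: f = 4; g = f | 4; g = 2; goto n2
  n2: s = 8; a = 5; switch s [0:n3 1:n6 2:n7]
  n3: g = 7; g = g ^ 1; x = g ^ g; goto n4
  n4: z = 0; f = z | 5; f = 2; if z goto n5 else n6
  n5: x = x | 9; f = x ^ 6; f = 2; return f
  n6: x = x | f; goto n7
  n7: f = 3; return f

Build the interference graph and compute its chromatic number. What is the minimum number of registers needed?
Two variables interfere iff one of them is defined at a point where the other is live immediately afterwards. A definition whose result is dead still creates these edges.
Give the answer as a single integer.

Per-block:
  n0 def {x} use ∅
  n1 def {f,g} use ∅
  n2 def {a,s} use ∅
  n3 def {g,x} use ∅
  n4 def {f,z} use ∅
  n5 def {f,x} use {x}
  n6 def {x} use {f,x}
  n7 def {f} use ∅

Liveness:
  n0: in=∅ out={x}
  n1: in={x} out={f,x}
  n2: in={f,x} out={f,x}
  n3: in=∅ out={x}
  n4: in={x} out={f,x}
  n5: in={x} out=∅
  n6: in={f,x} out=∅
  n7: in=∅ out=∅

Conflict graph:
  a — {f,s,x}
  f — {a,g,s,x,z}
  g — {f,x}
  s — {a,f,x}
  x — {a,f,g,s,z}
  z — {f,x}

Colouring:
  {a,f,s,x} pairwise interfere (4-clique) ⇒ χ ≥ 4
  4-colouring: R0={f}  R1={x}  R2={a,g,z}  R3={s}
  χ = 4

Answer: 4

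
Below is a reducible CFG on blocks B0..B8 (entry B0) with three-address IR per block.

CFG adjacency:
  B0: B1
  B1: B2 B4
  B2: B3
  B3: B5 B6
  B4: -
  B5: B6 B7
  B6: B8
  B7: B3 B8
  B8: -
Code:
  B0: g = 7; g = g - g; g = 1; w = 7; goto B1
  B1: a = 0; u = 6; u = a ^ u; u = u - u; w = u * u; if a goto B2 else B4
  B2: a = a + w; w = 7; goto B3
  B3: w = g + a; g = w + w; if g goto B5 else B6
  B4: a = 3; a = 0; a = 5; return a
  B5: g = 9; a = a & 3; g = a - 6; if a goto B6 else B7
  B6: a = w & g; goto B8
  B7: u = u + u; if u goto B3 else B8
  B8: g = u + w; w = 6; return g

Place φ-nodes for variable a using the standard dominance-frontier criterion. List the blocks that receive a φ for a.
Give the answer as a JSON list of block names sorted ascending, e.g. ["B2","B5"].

Answer: ["B3", "B6", "B8"]

Working:
idom tree: B1←B0 B2←B1 B3←B2 B4←B1 B5←B3 B6←B3 B7←B5 B8←B3
Dom∩ at merges:
  B3: preds {B2,B7}: {B0,B1,B2} ∩ {B0,B1,B2,B3,B5,B7} = {B0,B1,B2}; idom=B2
  B6: preds {B3,B5}: {B0,B1,B2,B3} ∩ {B0,B1,B2,B3,B5} = {B0,B1,B2,B3}; idom=B3
  B8: preds {B6,B7}: {B0,B1,B2,B3,B6} ∩ {B0,B1,B2,B3,B5,B7} = {B0,B1,B2,B3}; idom=B3

DF walk-up:
  join B3 pred B2: · stop@B2
  join B3 pred B7: B7→B5→B3 stop@B2
  join B6 pred B3: · stop@B3
  join B6 pred B5: B5 stop@B3
  join B8 pred B6: B6 stop@B3
  join B8 pred B7: B7→B5 stop@B3
  B0 → ∅
  B1 → ∅
  B2 → ∅
  B3 → {B3}
  B4 → ∅
  B5 → {B3,B6,B8}
  B6 → {B8}
  B7 → {B3,B8}
  B8 → ∅

φ for a: defs {B1,B2,B4,B5,B6}
  DF⁺ = {B3,B6,B8}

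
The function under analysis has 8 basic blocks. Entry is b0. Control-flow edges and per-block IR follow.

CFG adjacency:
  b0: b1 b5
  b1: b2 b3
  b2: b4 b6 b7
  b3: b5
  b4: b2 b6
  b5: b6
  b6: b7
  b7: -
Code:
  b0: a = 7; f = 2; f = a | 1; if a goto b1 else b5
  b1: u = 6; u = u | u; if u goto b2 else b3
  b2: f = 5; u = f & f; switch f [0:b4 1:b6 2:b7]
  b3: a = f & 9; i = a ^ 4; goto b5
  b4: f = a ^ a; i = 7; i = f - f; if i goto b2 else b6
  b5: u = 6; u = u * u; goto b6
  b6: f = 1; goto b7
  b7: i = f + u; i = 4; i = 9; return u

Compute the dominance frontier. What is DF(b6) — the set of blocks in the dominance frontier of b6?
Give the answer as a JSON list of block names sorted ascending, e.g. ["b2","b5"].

Answer: ["b7"]

Analysis:
idom tree: b1←b0 b2←b1 b3←b1 b4←b2 b5←b0 b6←b0 b7←b0
Dom at joins:
  b2: preds {b1,b4}: {b0,b1} ∩ {b0,b1,b2,b4} = {b0,b1}; idom=b1
  b5: preds {b0,b3}: {b0} ∩ {b0,b1,b3} = {b0}; idom=b0
  b6: preds {b2,b4,b5}: {b0,b1,b2} ∩ {b0,b1,b2,b4} ∩ {b0,b5} = {b0}; idom=b0
  b7: preds {b2,b6}: {b0,b1,b2} ∩ {b0,b6} = {b0}; idom=b0

DF derivation:
  b2←b1: walk · to b1
  b2←b4: walk b4→b2 to b1
  b5←b0: walk · to b0
  b5←b3: walk b3→b1 to b0
  b6←b2: walk b2→b1 to b0
  b6←b4: walk b4→b2→b1 to b0
  b6←b5: walk b5 to b0
  b7←b2: walk b2→b1 to b0
  b7←b6: walk b6 to b0
  b0 → ∅
  b1 → {b5,b6,b7}
  b2 → {b2,b6,b7}
  b3 → {b5}
  b4 → {b2,b6}
  b5 → {b6}
  b6 → {b7}
  b7 → ∅

DF(b6) = ["b7"]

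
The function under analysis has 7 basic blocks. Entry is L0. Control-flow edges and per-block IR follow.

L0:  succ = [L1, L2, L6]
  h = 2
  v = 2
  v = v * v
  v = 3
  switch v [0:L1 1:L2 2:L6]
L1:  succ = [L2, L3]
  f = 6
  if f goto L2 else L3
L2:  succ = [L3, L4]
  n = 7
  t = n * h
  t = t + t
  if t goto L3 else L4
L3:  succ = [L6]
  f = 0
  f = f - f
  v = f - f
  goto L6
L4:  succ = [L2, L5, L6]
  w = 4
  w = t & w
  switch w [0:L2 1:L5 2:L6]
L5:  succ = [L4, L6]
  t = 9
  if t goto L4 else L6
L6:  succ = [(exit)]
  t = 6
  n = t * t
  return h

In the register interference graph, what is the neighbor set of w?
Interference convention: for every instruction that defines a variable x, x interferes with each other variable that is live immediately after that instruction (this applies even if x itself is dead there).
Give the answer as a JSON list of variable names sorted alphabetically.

def/use:
  L0: def={h,v} ue=∅
  L1: def={f} ue=∅
  L2: def={n,t} ue={h}
  L3: def={f,v} ue=∅
  L4: def={w} ue={t}
  L5: def={t} ue=∅
  L6: def={n,t} ue={h}

Live sets:
  L0 li=∅ lo={h}
  L1 li={h} lo={h}
  L2 li={h} lo={h,t}
  L3 li={h} lo={h}
  L4 li={h,t} lo={h}
  L5 li={h} lo={h,t}
  L6 li={h} lo=∅

Interference:
  f↔{h}
  h↔{f,n,t,v,w}
  n↔{h}
  t↔{h,w}
  v↔{h}
  w↔{h,t}

N(w) = ["h", "t"]

Answer: ["h", "t"]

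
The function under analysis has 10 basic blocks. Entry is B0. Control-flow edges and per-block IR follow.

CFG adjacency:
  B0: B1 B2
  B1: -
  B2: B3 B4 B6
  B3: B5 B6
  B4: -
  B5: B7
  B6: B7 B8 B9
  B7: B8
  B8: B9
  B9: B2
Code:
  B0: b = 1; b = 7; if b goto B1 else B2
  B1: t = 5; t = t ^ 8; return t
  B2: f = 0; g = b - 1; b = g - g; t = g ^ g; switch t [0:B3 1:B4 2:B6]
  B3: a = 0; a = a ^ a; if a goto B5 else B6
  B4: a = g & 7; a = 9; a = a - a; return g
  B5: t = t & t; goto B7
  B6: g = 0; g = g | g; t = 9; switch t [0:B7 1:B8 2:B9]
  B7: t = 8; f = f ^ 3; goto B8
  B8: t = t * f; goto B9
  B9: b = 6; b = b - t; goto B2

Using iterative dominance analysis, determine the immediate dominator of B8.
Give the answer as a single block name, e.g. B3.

idom tree: B1←B0 B2←B0 B3←B2 B4←B2 B5←B3 B6←B2 B7←B2 B8←B2 B9←B2
Dom∩ at merges:
  B2: preds {B0,B9}: {B0} ∩ {B0,B2,B9} = {B0}; idom=B0
  B6: preds {B2,B3}: {B0,B2} ∩ {B0,B2,B3} = {B0,B2}; idom=B2
  B7: preds {B5,B6}: {B0,B2,B3,B5} ∩ {B0,B2,B6} = {B0,B2}; idom=B2
  B8: preds {B6,B7}: {B0,B2,B6} ∩ {B0,B2,B7} = {B0,B2}; idom=B2
  B9: preds {B6,B8}: {B0,B2,B6} ∩ {B0,B2,B8} = {B0,B2}; idom=B2

idom(B8) = B2

Answer: B2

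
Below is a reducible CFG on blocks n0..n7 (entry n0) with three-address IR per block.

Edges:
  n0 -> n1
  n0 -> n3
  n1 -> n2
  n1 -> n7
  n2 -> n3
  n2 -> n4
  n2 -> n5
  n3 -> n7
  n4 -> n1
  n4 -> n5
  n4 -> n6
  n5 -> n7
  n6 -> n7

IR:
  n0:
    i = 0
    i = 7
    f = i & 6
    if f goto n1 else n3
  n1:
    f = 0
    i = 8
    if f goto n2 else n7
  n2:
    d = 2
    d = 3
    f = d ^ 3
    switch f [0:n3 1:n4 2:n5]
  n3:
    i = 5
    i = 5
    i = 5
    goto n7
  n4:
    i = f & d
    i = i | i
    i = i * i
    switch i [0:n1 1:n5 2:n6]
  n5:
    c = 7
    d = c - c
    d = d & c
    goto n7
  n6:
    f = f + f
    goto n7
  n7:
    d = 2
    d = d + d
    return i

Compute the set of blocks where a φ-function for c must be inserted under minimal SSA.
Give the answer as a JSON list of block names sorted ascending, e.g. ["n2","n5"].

idom tree: n1←n0 n2←n1 n3←n0 n4←n2 n5←n2 n6←n4 n7←n0
Join-block Dom:
  n1: preds {n0,n4}: {n0} ∩ {n0,n1,n2,n4} = {n0}; idom=n0
  n3: preds {n0,n2}: {n0} ∩ {n0,n1,n2} = {n0}; idom=n0
  n5: preds {n2,n4}: {n0,n1,n2} ∩ {n0,n1,n2,n4} = {n0,n1,n2}; idom=n2
  n7: preds {n1,n3,n5,n6}: {n0,n1} ∩ {n0,n3} ∩ {n0,n1,n2,n5} ∩ {n0,n1,n2,n4,n6} = {n0}; idom=n0

Frontier:
  join n1 pred n0: · stop@n0
  join n1 pred n4: n4→n2→n1 stop@n0
  join n3 pred n0: · stop@n0
  join n3 pred n2: n2→n1 stop@n0
  join n5 pred n2: · stop@n2
  join n5 pred n4: n4 stop@n2
  join n7 pred n1: n1 stop@n0
  join n7 pred n3: n3 stop@n0
  join n7 pred n5: n5→n2→n1 stop@n0
  join n7 pred n6: n6→n4→n2→n1 stop@n0
  n0: DF=∅
  n1: DF={n1,n3,n7}
  n2: DF={n1,n3,n7}
  n3: DF={n7}
  n4: DF={n1,n5,n7}
  n5: DF={n7}
  n6: DF={n7}
  n7: DF=∅

φ for c: defs {n5}
  DF⁺ = {n7}

Answer: ["n7"]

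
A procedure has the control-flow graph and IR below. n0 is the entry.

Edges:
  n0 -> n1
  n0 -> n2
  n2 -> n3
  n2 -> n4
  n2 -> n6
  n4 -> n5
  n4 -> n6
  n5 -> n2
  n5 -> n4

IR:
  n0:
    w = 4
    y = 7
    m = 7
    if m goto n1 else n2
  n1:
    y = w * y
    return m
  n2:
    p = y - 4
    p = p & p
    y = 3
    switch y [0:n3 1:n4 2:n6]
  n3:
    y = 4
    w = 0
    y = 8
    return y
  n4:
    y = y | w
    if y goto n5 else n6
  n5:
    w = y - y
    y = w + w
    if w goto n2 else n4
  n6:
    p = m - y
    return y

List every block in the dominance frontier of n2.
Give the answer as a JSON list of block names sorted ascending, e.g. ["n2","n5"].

idom tree: n1←n0 n2←n0 n3←n2 n4←n2 n5←n4 n6←n2
Dom at joins:
  n2: preds {n0,n5}: {n0} ∩ {n0,n2,n4,n5} = {n0}; idom=n0
  n4: preds {n2,n5}: {n0,n2} ∩ {n0,n2,n4,n5} = {n0,n2}; idom=n2
  n6: preds {n2,n4}: {n0,n2} ∩ {n0,n2,n4} = {n0,n2}; idom=n2

DF walk-up:
  n2←n0: walk · to n0
  n2←n5: walk n5→n4→n2 to n0
  n4←n2: walk · to n2
  n4←n5: walk n5→n4 to n2
  n6←n2: walk · to n2
  n6←n4: walk n4 to n2
  DF(n0)=∅
  DF(n1)=∅
  DF(n2)={n2}
  DF(n3)=∅
  DF(n4)={n2,n4,n6}
  DF(n5)={n2,n4}
  DF(n6)=∅

DF(n2) = ["n2"]

Answer: ["n2"]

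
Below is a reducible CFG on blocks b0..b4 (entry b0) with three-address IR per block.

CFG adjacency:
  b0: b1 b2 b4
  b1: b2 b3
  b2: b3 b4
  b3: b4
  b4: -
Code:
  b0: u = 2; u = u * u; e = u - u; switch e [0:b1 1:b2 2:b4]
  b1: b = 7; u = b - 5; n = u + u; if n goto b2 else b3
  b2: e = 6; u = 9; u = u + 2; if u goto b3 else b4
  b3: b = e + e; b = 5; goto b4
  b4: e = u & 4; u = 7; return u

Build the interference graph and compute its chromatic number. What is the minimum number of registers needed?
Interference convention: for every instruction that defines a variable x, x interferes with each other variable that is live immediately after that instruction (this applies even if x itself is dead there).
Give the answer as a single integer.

Answer: 3

Working:
def/use:
  b0: def={e,u} ue=∅
  b1: def={b,n,u} ue=∅
  b2: def={e,u} ue=∅
  b3: def={b} ue={e}
  b4: def={e,u} ue={u}

Live sets:
  live b0: ∅→{e,u}
  live b1: {e}→{e,u}
  live b2: ∅→{e,u}
  live b3: {e,u}→{u}
  live b4: {u}→∅

Conflict graph:
  b↔{e,u}
  e↔{b,n,u}
  n↔{e,u}
  u↔{b,e,n}

Chromatic number:
  clique {b,e,u} ⇒ need ≥ 3
  3-colouring: r0={e}  r1={u}  r2={b,n}
  χ = 3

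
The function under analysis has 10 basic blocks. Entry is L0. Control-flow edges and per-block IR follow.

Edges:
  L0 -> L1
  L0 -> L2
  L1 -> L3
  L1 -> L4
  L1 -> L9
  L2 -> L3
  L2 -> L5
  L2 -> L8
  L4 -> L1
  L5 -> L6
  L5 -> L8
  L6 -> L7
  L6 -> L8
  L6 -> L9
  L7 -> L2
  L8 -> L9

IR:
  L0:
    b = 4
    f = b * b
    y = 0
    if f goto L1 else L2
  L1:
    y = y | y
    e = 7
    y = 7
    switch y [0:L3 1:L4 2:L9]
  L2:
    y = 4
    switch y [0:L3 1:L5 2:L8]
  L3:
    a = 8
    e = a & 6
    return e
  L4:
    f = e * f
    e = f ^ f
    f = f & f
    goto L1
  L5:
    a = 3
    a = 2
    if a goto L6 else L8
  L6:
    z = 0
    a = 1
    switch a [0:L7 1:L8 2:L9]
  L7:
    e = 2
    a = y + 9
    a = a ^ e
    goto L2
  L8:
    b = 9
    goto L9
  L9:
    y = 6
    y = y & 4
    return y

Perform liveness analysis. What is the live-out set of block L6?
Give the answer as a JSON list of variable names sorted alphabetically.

Per-block:
  L0: def={b,f,y} ue=∅
  L1: def={e,y} ue={y}
  L2: def={y} ue=∅
  L3: def={a,e} ue=∅
  L4: def={e,f} ue={e,f}
  L5: def={a} ue=∅
  L6: def={a,z} ue=∅
  L7: def={a,e} ue={y}
  L8: def={b} ue=∅
  L9: def={y} ue=∅

Backward fixpoint:
  L0: in=∅ out={f,y}
  L1: in={f,y} out={e,f,y}
  L2: in=∅ out={y}
  L3: in=∅ out=∅
  L4: in={e,f,y} out={f,y}
  L5: in={y} out={y}
  L6: in={y} out={y}
  L7: in={y} out=∅
  L8: in=∅ out=∅
  L9: in=∅ out=∅

live-out(L6) = ["y"]

Answer: ["y"]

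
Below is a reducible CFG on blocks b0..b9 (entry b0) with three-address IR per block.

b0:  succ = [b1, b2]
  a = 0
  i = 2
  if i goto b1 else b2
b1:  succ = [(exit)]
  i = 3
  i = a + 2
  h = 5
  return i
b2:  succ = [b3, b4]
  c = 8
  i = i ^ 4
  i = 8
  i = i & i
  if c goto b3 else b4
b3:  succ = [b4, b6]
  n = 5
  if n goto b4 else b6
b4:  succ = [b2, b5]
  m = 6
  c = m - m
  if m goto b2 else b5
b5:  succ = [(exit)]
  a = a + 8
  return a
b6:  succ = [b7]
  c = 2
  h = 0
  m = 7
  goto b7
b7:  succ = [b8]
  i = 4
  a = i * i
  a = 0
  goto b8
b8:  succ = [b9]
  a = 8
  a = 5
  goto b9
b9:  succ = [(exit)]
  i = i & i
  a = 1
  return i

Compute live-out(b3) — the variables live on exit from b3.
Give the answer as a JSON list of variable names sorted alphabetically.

Block summaries:
  b0 def {a,i} use ∅
  b1 def {h,i} use {a}
  b2 def {c,i} use {i}
  b3 def {n} use ∅
  b4 def {c,m} use ∅
  b5 def {a} use {a}
  b6 def {c,h,m} use ∅
  b7 def {a,i} use ∅
  b8 def {a} use ∅
  b9 def {a,i} use {i}

Liveness:
  live b0: ∅→{a,i}
  live b1: {a}→∅
  live b2: {a,i}→{a,i}
  live b3: {a,i}→{a,i}
  live b4: {a,i}→{a,i}
  live b5: {a}→∅
  live b6: ∅→∅
  live b7: ∅→{i}
  live b8: {i}→{i}
  live b9: {i}→∅

live-out(b3) = ["a", "i"]

Answer: ["a", "i"]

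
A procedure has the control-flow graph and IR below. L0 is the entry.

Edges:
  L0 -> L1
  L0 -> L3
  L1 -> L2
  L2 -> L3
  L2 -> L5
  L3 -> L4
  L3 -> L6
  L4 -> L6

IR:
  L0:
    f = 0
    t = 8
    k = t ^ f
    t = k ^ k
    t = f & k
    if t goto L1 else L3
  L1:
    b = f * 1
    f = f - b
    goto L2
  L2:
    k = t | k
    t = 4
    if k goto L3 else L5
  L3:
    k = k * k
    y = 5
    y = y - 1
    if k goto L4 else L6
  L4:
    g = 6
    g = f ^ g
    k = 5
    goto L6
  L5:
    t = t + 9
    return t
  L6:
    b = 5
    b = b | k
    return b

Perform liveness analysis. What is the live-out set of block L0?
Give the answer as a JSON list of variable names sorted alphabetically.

def/use:
  L0: def={f,k,t} ue=∅
  L1: def={b,f} ue={f}
  L2: def={k,t} ue={k,t}
  L3: def={k,y} ue={k}
  L4: def={g,k} ue={f}
  L5: def={t} ue={t}
  L6: def={b} ue={k}

Live sets:
  L0: in=∅ out={f,k,t}
  L1: in={f,k,t} out={f,k,t}
  L2: in={f,k,t} out={f,k,t}
  L3: in={f,k} out={f,k}
  L4: in={f} out={k}
  L5: in={t} out=∅
  L6: in={k} out=∅

live-out(L0) = ["f", "k", "t"]

Answer: ["f", "k", "t"]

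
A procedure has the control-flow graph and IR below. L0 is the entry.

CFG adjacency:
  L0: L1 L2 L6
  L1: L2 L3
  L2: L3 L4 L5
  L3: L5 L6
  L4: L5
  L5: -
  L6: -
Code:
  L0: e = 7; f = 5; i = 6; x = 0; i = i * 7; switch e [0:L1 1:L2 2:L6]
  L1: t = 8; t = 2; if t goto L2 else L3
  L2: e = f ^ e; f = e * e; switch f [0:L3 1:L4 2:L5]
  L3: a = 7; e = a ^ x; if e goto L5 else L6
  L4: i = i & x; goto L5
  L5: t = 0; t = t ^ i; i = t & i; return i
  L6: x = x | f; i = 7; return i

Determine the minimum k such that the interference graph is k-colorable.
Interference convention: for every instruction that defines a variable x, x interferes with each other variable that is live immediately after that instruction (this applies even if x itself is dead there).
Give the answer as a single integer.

Block summaries:
  L0: def={e,f,i,x} ue=∅
  L1: def={t} ue=∅
  L2: def={e,f} ue={e,f}
  L3: def={a,e} ue={x}
  L4: def={i} ue={i,x}
  L5: def={i,t} ue={i}
  L6: def={i,x} ue={f,x}

Liveness:
  L0 li=∅ lo={e,f,i,x}
  L1 li={e,f,i,x} lo={e,f,i,x}
  L2 li={e,f,i,x} lo={f,i,x}
  L3 li={f,i,x} lo={f,i,x}
  L4 li={i,x} lo={i}
  L5 li={i} lo=∅
  L6 li={f,x} lo=∅

Interference:
  a — {f,i,x}
  e — {f,i,t,x}
  f — {a,e,i,t,x}
  i — {a,e,f,t,x}
  t — {e,f,i,x}
  x — {a,e,f,i,t}

Colouring:
  {e,f,i,t,x} pairwise interfere (5-clique) ⇒ χ ≥ 5
  assign a→r3 e→r3 f→r0 i→r1 t→r4 x→r2 — no edge inside a register ⇒ χ ≤ 5
  χ = 5

Answer: 5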